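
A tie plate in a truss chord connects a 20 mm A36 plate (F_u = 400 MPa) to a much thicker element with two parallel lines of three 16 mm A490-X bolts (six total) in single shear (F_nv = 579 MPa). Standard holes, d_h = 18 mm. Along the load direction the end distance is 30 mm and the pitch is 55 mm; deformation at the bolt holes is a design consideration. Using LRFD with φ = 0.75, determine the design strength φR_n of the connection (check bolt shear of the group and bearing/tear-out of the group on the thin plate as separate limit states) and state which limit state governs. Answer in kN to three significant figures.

Bolt shear: A_b = π·16²/4 = 201.1 mm²; R_n = 579 × 201.1 × 6 × 1 / 1000 = 698.5 kN → 0.75 × 698.5 = 524 kN.
Bearing (1.2 l_c t F_u ≤ 2.4 d t F_u): upper limit = 2.4·16·20·400 / 1000 = 307.2 kN.
  Edge l_c = 30 − 18/2 = 21 → r_n = 201.6 kN; interior l_c = 55 − 18 = 37 → r_n = 307.2 kN.
  R_n,bearing = 2·201.6 + 4·307.2 = 1632 kN → 0.75 × 1632 = 1220 kN.
Bolt shear governs: 524 kN.

524 kN (bolt shear governs)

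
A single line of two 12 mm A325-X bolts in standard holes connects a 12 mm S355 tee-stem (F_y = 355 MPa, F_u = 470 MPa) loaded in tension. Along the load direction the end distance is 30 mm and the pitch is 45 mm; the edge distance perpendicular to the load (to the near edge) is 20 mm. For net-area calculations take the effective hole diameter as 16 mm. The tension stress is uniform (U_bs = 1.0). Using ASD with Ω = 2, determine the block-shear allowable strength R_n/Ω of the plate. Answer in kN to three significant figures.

120 kN

Shear plane L_v = 30 + 1·45 = 75 mm; A_gv = 75 × 12 = 900 mm².
A_nv = (75 − 1.5·16) × 12 = 612 mm².
A_nt = (20 − 0.5·16) × 12 = 144 mm².
0.6 F_u A_nv = 172.6 kN; 0.6 F_y A_gv = 191.7 kN → shear rupture governs the shear term.
R_n = 172.6 + 1.0 × 470 × 144 / 1000 = 240.3 kN.
Allowable strength R_n/Ω = 240.3 / 2 = 120 kN.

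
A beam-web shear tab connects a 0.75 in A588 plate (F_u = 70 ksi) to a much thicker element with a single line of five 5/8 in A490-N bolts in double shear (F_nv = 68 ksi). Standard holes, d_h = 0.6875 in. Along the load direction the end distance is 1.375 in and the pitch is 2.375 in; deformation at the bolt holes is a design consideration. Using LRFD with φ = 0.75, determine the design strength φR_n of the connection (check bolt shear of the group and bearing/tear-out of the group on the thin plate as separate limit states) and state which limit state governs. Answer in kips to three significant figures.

Bolt shear: A_b = π·0.625²/4 = 0.3068 in²; R_n = 68 × 0.3068 × 5 × 2 = 208.6 kips → 0.75 × 208.6 = 156 kips.
Bearing (1.2 l_c t F_u ≤ 2.4 d t F_u): upper limit = 2.4·0.625·0.75·70 = 78.75 kips.
  Edge l_c = 1.375 − 0.6875/2 = 1.031 → r_n = 64.97 kips; interior l_c = 2.375 − 0.6875 = 1.688 → r_n = 78.75 kips.
  R_n,bearing = 1·64.97 + 4·78.75 = 380 kips → 0.75 × 380 = 285 kips.
Bolt shear governs: 156 kips.

156 kips (bolt shear governs)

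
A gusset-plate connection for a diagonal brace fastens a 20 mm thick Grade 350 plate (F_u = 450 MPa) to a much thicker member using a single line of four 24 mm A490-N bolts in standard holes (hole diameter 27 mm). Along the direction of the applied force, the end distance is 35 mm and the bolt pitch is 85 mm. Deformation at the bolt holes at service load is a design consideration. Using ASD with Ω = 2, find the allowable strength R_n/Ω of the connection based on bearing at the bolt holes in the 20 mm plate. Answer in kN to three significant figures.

Per bolt r_n = 1.2 l_c t F_u ≤ 2.4 d t F_u; upper limit = 2.4 × 24 × 20 × 450 / 1000 = 518.4 kN.
Edge bolt: l_c = 35 − 27/2 = 21.5 mm → 1.2 × 21.5 × 20 × 450 / 1000 = 232.2 → r_n = 232.2 kN.
Interior bolts: l_c = 85 − 27 = 58 mm → 1.2 × 58 × 20 × 450 / 1000 = 626.4 → r_n = 518.4 kN.
R_n = 1 × 232.2 + 3 × 518.4 = 1787 kN.
Allowable strength R_n/Ω = 1787 / 2 = 894 kN.

894 kN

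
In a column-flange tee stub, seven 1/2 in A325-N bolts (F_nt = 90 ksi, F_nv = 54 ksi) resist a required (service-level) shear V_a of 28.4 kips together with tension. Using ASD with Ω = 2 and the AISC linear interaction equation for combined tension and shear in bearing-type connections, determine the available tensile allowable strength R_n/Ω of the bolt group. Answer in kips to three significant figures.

33.1 kips

A_b = π·0.5²/4 = 0.1963 in²; f_rv = 28.4 / (7 × 0.1963) = 20.66 ksi.
F'_nt = 1.3 F_nt − (Ω F_nt / F_nv) f_rv = 1.3·90 − (2·90/54)·20.66 = 48.12 ksi, capped at F_nt → F'_nt = 48.12 ksi.
R_n = F'_nt · A_b · n = 48.12 × 0.1963 × 7 = 66.14 kips.
Allowable strength R_n/Ω = 66.14 / 2 = 33.1 kips.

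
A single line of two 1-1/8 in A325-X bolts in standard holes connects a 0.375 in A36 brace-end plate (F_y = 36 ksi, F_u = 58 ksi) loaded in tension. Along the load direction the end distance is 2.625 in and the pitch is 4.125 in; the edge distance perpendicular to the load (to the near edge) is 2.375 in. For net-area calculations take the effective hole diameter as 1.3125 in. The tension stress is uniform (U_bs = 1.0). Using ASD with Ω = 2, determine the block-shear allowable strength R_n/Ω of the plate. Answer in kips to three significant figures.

46 kips

Shear plane L_v = 2.625 + 1·4.125 = 6.75 in; A_gv = 6.75 × 0.375 = 2.531 in².
A_nv = (6.75 − 1.5·1.3125) × 0.375 = 1.793 in².
A_nt = (2.375 − 0.5·1.3125) × 0.375 = 0.6445 in².
0.6 F_u A_nv = 62.4 kips; 0.6 F_y A_gv = 54.67 kips → shear yielding governs the shear term.
R_n = 54.67 + 1.0 × 58 × 0.6445 = 92.06 kips.
Allowable strength R_n/Ω = 92.06 / 2 = 46 kips.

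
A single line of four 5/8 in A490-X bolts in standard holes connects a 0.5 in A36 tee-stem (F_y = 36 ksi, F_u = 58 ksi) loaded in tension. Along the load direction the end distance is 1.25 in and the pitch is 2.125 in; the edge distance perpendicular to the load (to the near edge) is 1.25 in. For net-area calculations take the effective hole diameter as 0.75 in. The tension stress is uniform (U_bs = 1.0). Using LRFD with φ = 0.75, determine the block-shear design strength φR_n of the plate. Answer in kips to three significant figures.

Shear plane L_v = 1.25 + 3·2.125 = 7.625 in; A_gv = 7.625 × 0.5 = 3.812 in².
A_nv = (7.625 − 3.5·0.75) × 0.5 = 2.5 in².
A_nt = (1.25 − 0.5·0.75) × 0.5 = 0.4375 in².
0.6 F_u A_nv = 87 kips; 0.6 F_y A_gv = 82.35 kips → shear yielding governs the shear term.
R_n = 82.35 + 1.0 × 58 × 0.4375 = 107.7 kips.
Design strength φR_n = 0.75 × 107.7 = 80.8 kips.

80.8 kips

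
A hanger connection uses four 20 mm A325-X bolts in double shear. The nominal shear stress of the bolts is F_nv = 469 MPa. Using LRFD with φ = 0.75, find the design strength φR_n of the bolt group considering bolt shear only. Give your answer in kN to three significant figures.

884 kN

A_b = π × 20² / 4 = 314.2 mm².
R_n = F_nv · A_b · n · n_s = 469 × 314.2 × 4 × 2 / 1000 = 1179 kN.
Design strength φR_n = 0.75 × 1179 = 884 kN.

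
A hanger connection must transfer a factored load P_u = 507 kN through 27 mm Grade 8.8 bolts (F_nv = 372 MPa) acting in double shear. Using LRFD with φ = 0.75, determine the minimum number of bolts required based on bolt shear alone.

2 bolts

A_b = π·27²/4 = 572.6 mm².
Per-bolt design strength φR_n = 0.75 × 372 × 572.6 × 2 / 1000 = 319.5 kN.
n ≥ 507 / 319.5 = 1.587 → use 2 bolts.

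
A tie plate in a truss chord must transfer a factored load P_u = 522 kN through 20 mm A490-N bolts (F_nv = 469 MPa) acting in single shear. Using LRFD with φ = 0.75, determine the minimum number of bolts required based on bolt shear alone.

5 bolts

A_b = π·20²/4 = 314.2 mm².
Per-bolt design strength φR_n = 0.75 × 469 × 314.2 × 1 / 1000 = 110.5 kN.
n ≥ 522 / 110.5 = 4.724 → use 5 bolts.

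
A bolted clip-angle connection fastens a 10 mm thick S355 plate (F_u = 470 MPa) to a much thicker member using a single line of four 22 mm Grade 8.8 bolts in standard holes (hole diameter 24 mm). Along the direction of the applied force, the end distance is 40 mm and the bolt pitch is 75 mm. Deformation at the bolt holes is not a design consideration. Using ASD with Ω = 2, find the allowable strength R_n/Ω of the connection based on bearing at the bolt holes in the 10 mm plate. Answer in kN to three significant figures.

Per bolt r_n = 1.5 l_c t F_u ≤ 3.0 d t F_u; upper limit = 3.0 × 22 × 10 × 470 / 1000 = 310.2 kN.
Edge bolt: l_c = 40 − 24/2 = 28 mm → 1.5 × 28 × 10 × 470 / 1000 = 197.4 → r_n = 197.4 kN.
Interior bolts: l_c = 75 − 24 = 51 mm → 1.5 × 51 × 10 × 470 / 1000 = 359.6 → r_n = 310.2 kN.
R_n = 1 × 197.4 + 3 × 310.2 = 1128 kN.
Allowable strength R_n/Ω = 1128 / 2 = 564 kN.

564 kN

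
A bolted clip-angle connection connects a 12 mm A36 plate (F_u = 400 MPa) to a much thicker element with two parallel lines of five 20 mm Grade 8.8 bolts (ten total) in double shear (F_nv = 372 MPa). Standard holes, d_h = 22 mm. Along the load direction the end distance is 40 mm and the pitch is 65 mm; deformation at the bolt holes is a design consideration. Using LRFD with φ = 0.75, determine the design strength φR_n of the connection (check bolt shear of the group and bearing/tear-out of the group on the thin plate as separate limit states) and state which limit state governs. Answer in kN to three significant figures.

Bolt shear: A_b = π·20²/4 = 314.2 mm²; R_n = 372 × 314.2 × 10 × 2 / 1000 = 2337 kN → 0.75 × 2337 = 1750 kN.
Bearing (1.2 l_c t F_u ≤ 2.4 d t F_u): upper limit = 2.4·20·12·400 / 1000 = 230.4 kN.
  Edge l_c = 40 − 22/2 = 29 → r_n = 167 kN; interior l_c = 65 − 22 = 43 → r_n = 230.4 kN.
  R_n,bearing = 2·167 + 8·230.4 = 2177 kN → 0.75 × 2177 = 1630 kN.
Bearing governs: 1630 kN.

1630 kN (bearing governs)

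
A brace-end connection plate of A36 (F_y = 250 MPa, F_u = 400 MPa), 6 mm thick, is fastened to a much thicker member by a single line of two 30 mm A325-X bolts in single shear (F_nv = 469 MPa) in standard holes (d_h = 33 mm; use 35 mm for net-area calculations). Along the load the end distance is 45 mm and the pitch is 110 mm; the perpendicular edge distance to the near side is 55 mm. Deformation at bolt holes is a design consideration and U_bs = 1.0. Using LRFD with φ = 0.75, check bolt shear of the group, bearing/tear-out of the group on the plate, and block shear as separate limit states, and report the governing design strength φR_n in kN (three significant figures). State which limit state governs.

Bolt shear: A_b = π·30²/4 = 706.9 mm²; R_n = 469 × 706.9 × 2 × 1 / 1000 = 663 kN → 0.75 × 663 = 497 kN.
Bearing: edge l_c = 28.5, r_n = 82.08 kN; interior l_c = 77, r_n = 172.8 kN; R_n = 82.08 + 1·172.8 = 254.9 kN → 191 kN.
Block shear: A_gv = 930, A_nv = 615, A_nt = 225 mm²; R_n = min(0.6F_uA_nv, 0.6F_yA_gv) + U_bs·F_u·A_nt = 229.5 kN → 172 kN.
Block shear governs: 172 kN.

172 kN (block shear governs)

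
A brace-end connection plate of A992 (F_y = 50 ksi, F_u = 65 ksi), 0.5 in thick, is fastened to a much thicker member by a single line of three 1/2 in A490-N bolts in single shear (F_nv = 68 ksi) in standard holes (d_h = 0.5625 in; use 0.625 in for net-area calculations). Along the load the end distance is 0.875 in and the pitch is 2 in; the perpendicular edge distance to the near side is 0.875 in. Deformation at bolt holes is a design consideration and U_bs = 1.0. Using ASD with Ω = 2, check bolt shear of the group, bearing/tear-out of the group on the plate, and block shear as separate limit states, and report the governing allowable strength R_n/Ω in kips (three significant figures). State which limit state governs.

20 kips (bolt shear governs)

Bolt shear: A_b = π·0.5²/4 = 0.1963 in²; R_n = 68 × 0.1963 × 3 × 1 = 40.06 kips → 40.06 / 2 = 20 kips.
Bearing: edge l_c = 0.5938, r_n = 23.16 kips; interior l_c = 1.438, r_n = 39 kips; R_n = 23.16 + 2·39 = 101.2 kips → 50.6 kips.
Block shear: A_gv = 2.438, A_nv = 1.656, A_nt = 0.2812 in²; R_n = min(0.6F_uA_nv, 0.6F_yA_gv) + U_bs·F_u·A_nt = 82.88 kips → 41.4 kips.
Bolt shear governs: 20 kips.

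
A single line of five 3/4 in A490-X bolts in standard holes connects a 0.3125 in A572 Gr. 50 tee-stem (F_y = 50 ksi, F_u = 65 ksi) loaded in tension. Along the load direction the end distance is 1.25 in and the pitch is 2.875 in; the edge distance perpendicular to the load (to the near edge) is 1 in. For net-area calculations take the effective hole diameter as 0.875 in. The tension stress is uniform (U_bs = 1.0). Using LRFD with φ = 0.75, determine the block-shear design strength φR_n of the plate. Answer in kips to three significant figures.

Shear plane L_v = 1.25 + 4·2.875 = 12.75 in; A_gv = 12.75 × 0.3125 = 3.984 in².
A_nv = (12.75 − 4.5·0.875) × 0.3125 = 2.754 in².
A_nt = (1 − 0.5·0.875) × 0.3125 = 0.1758 in².
0.6 F_u A_nv = 107.4 kips; 0.6 F_y A_gv = 119.5 kips → shear rupture governs the shear term.
R_n = 107.4 + 1.0 × 65 × 0.1758 = 118.8 kips.
Design strength φR_n = 0.75 × 118.8 = 89.1 kips.

89.1 kips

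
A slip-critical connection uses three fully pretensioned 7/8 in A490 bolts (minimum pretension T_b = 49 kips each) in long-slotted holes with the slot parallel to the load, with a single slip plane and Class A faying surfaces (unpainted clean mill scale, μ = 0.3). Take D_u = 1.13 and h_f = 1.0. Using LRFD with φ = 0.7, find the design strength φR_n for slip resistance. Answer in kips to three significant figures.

34.9 kips

R_n = μ · D_u · h_f · T_b · n_s · n_b = 0.3 × 1.13 × 1.0 × 49 × 1 × 3 = 49.83 kips.
Design strength φR_n = 0.7 × 49.83 = 34.9 kips.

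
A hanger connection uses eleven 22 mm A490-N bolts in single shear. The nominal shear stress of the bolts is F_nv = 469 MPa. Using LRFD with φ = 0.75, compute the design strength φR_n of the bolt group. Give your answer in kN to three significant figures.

1470 kN

A_b = π × 22² / 4 = 380.1 mm².
R_n = F_nv · A_b · n · n_s = 469 × 380.1 × 11 × 1 / 1000 = 1961 kN.
Design strength φR_n = 0.75 × 1961 = 1470 kN.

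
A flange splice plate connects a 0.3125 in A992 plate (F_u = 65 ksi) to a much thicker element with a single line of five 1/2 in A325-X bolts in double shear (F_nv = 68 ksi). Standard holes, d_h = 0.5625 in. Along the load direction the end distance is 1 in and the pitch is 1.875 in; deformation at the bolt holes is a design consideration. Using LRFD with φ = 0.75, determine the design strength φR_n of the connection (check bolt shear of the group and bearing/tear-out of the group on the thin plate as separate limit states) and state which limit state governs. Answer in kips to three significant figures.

Bolt shear: A_b = π·0.5²/4 = 0.1963 in²; R_n = 68 × 0.1963 × 5 × 2 = 133.5 kips → 0.75 × 133.5 = 100 kips.
Bearing (1.2 l_c t F_u ≤ 2.4 d t F_u): upper limit = 2.4·0.5·0.3125·65 = 24.38 kips.
  Edge l_c = 1 − 0.5625/2 = 0.7188 → r_n = 17.52 kips; interior l_c = 1.875 − 0.5625 = 1.312 → r_n = 24.38 kips.
  R_n,bearing = 1·17.52 + 4·24.38 = 115 kips → 0.75 × 115 = 86.3 kips.
Bearing governs: 86.3 kips.

86.3 kips (bearing governs)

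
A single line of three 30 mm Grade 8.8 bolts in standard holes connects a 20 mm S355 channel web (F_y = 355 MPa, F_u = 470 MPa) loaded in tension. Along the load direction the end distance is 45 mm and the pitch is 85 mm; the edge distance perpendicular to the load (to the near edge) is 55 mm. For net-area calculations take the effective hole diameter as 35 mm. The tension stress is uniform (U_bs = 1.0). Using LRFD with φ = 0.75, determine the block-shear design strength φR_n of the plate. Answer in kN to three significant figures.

804 kN

Shear plane L_v = 45 + 2·85 = 215 mm; A_gv = 215 × 20 = 4300 mm².
A_nv = (215 − 2.5·35) × 20 = 2550 mm².
A_nt = (55 − 0.5·35) × 20 = 750 mm².
0.6 F_u A_nv = 719.1 kN; 0.6 F_y A_gv = 915.9 kN → shear rupture governs the shear term.
R_n = 719.1 + 1.0 × 470 × 750 / 1000 = 1072 kN.
Design strength φR_n = 0.75 × 1072 = 804 kN.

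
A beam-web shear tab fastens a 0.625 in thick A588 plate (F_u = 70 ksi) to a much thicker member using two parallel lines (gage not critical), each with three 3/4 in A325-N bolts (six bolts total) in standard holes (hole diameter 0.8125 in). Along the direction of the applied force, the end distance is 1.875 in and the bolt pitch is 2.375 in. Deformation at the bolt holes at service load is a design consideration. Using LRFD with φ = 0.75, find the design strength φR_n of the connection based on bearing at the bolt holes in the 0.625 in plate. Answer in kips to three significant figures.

352 kips

Per bolt r_n = 1.2 l_c t F_u ≤ 2.4 d t F_u; upper limit = 2.4 × 0.75 × 0.625 × 70 = 78.75 kips.
Edge bolt: l_c = 1.875 − 0.8125/2 = 1.469 in → 1.2 × 1.469 × 0.625 × 70 = 77.11 → r_n = 77.11 kips.
Interior bolts: l_c = 2.375 − 0.8125 = 1.562 in → 1.2 × 1.562 × 0.625 × 70 = 82.03 → r_n = 78.75 kips.
R_n = 2 × 77.11 + 4 × 78.75 = 469.2 kips.
Design strength φR_n = 0.75 × 469.2 = 352 kips.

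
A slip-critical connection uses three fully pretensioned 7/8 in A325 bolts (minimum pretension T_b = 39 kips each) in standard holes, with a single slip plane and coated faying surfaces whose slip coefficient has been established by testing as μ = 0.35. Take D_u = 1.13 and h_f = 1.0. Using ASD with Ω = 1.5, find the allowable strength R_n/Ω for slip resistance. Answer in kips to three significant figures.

30.8 kips

R_n = μ · D_u · h_f · T_b · n_s · n_b = 0.35 × 1.13 × 1.0 × 39 × 1 × 3 = 46.27 kips.
Allowable strength R_n/Ω = 46.27 / 1.5 = 30.8 kips.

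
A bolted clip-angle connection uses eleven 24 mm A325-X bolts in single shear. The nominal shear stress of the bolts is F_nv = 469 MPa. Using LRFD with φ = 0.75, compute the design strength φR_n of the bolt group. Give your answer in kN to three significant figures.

1750 kN

A_b = π × 24² / 4 = 452.4 mm².
R_n = F_nv · A_b · n · n_s = 469 × 452.4 × 11 × 1 / 1000 = 2334 kN.
Design strength φR_n = 0.75 × 2334 = 1750 kN.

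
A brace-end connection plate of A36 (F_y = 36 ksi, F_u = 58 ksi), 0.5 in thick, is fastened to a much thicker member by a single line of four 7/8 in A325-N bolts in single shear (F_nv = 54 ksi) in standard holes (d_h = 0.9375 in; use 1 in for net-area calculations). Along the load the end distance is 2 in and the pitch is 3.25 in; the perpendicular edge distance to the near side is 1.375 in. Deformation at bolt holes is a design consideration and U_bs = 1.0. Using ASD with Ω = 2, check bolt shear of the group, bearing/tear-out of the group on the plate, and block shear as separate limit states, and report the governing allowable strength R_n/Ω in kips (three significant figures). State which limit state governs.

Bolt shear: A_b = π·0.875²/4 = 0.6013 in²; R_n = 54 × 0.6013 × 4 × 1 = 129.9 kips → 129.9 / 2 = 64.9 kips.
Bearing: edge l_c = 1.531, r_n = 53.29 kips; interior l_c = 2.312, r_n = 60.9 kips; R_n = 53.29 + 3·60.9 = 236 kips → 118 kips.
Block shear: A_gv = 5.875, A_nv = 4.125, A_nt = 0.4375 in²; R_n = min(0.6F_uA_nv, 0.6F_yA_gv) + U_bs·F_u·A_nt = 152.3 kips → 76.1 kips.
Bolt shear governs: 64.9 kips.

64.9 kips (bolt shear governs)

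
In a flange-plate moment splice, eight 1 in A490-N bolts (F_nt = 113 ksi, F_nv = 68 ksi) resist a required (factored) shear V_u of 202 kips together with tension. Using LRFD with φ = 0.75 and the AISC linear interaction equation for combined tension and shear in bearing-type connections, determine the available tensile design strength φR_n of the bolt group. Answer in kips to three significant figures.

357 kips

A_b = π·1²/4 = 0.7854 in²; f_rv = 202 / (8 × 0.7854) = 32.15 ksi.
F'_nt = 1.3 F_nt − (F_nt / φF_nv) f_rv = 1.3·113 − (113/(0.75·68))·32.15 = 75.67 ksi, capped at F_nt → F'_nt = 75.67 ksi.
R_n = F'_nt · A_b · n = 75.67 × 0.7854 × 8 = 475.4 kips.
Design strength φR_n = 0.75 × 475.4 = 357 kips.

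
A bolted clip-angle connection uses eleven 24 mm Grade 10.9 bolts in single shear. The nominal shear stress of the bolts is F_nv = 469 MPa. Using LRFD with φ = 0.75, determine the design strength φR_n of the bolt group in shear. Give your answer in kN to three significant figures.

1750 kN

A_b = π × 24² / 4 = 452.4 mm².
R_n = F_nv · A_b · n · n_s = 469 × 452.4 × 11 × 1 / 1000 = 2334 kN.
Design strength φR_n = 0.75 × 2334 = 1750 kN.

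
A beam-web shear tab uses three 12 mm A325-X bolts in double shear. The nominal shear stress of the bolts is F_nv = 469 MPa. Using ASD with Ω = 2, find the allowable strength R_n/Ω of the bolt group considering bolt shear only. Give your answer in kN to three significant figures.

159 kN

A_b = π × 12² / 4 = 113.1 mm².
R_n = F_nv · A_b · n · n_s = 469 × 113.1 × 3 × 2 / 1000 = 318.3 kN.
Allowable strength R_n/Ω = 318.3 / 2 = 159 kN.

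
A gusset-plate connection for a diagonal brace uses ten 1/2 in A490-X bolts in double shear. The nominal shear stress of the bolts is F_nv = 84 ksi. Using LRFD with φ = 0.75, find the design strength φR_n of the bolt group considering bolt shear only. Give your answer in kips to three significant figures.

247 kips

A_b = π × 0.5² / 4 = 0.1963 in².
R_n = F_nv · A_b · n · n_s = 84 × 0.1963 × 10 × 2 = 329.9 kips.
Design strength φR_n = 0.75 × 329.9 = 247 kips.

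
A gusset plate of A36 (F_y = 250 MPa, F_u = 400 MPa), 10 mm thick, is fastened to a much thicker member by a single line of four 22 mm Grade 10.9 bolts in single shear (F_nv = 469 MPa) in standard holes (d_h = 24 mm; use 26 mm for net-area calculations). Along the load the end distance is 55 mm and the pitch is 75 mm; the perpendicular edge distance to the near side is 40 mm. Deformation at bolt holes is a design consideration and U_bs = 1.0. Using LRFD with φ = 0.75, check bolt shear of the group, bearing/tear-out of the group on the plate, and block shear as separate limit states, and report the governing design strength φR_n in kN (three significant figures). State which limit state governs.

396 kN (block shear governs)

Bolt shear: A_b = π·22²/4 = 380.1 mm²; R_n = 469 × 380.1 × 4 × 1 / 1000 = 713.1 kN → 0.75 × 713.1 = 535 kN.
Bearing: edge l_c = 43, r_n = 206.4 kN; interior l_c = 51, r_n = 211.2 kN; R_n = 206.4 + 3·211.2 = 840 kN → 630 kN.
Block shear: A_gv = 2800, A_nv = 1890, A_nt = 270 mm²; R_n = min(0.6F_uA_nv, 0.6F_yA_gv) + U_bs·F_u·A_nt = 528 kN → 396 kN.
Block shear governs: 396 kN.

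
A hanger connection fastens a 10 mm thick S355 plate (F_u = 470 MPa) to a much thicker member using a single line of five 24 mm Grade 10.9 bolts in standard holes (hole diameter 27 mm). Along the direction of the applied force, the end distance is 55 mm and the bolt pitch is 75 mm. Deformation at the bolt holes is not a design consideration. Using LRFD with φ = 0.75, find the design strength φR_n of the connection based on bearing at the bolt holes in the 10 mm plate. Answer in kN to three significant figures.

Per bolt r_n = 1.5 l_c t F_u ≤ 3.0 d t F_u; upper limit = 3.0 × 24 × 10 × 470 / 1000 = 338.4 kN.
Edge bolt: l_c = 55 − 27/2 = 41.5 mm → 1.5 × 41.5 × 10 × 470 / 1000 = 292.6 → r_n = 292.6 kN.
Interior bolts: l_c = 75 − 27 = 48 mm → 1.5 × 48 × 10 × 470 / 1000 = 338.4 → r_n = 338.4 kN.
R_n = 1 × 292.6 + 4 × 338.4 = 1646 kN.
Design strength φR_n = 0.75 × 1646 = 1230 kN.

1230 kN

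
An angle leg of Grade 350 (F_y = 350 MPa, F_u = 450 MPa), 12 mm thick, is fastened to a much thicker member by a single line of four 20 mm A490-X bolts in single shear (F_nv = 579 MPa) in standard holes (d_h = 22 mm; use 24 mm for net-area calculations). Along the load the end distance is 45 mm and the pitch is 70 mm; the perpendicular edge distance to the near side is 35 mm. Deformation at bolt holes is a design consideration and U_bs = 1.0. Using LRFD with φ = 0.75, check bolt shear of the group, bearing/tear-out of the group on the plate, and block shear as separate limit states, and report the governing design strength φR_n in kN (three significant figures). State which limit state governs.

509 kN (block shear governs)

Bolt shear: A_b = π·20²/4 = 314.2 mm²; R_n = 579 × 314.2 × 4 × 1 / 1000 = 727.6 kN → 0.75 × 727.6 = 546 kN.
Bearing: edge l_c = 34, r_n = 220.3 kN; interior l_c = 48, r_n = 259.2 kN; R_n = 220.3 + 3·259.2 = 997.9 kN → 748 kN.
Block shear: A_gv = 3060, A_nv = 2052, A_nt = 276 mm²; R_n = min(0.6F_uA_nv, 0.6F_yA_gv) + U_bs·F_u·A_nt = 678.2 kN → 509 kN.
Block shear governs: 509 kN.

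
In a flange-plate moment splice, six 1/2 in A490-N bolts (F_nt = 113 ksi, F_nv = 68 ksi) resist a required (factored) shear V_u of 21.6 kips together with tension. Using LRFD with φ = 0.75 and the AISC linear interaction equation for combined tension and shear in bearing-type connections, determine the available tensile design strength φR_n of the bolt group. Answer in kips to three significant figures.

93.9 kips

A_b = π·0.5²/4 = 0.1963 in²; f_rv = 21.6 / (6 × 0.1963) = 18.33 ksi.
F'_nt = 1.3 F_nt − (F_nt / φF_nv) f_rv = 1.3·113 − (113/(0.75·68))·18.33 = 106.3 ksi, capped at F_nt → F'_nt = 106.3 ksi.
R_n = F'_nt · A_b · n = 106.3 × 0.1963 × 6 = 125.2 kips.
Design strength φR_n = 0.75 × 125.2 = 93.9 kips.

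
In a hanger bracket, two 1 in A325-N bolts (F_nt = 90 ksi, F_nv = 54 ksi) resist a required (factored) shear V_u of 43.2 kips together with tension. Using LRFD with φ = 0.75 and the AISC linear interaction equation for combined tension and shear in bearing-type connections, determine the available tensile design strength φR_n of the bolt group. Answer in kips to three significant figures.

65.8 kips

A_b = π·1²/4 = 0.7854 in²; f_rv = 43.2 / (2 × 0.7854) = 27.5 ksi.
F'_nt = 1.3 F_nt − (F_nt / φF_nv) f_rv = 1.3·90 − (90/(0.75·54))·27.5 = 55.88 ksi, capped at F_nt → F'_nt = 55.88 ksi.
R_n = F'_nt · A_b · n = 55.88 × 0.7854 × 2 = 87.78 kips.
Design strength φR_n = 0.75 × 87.78 = 65.8 kips.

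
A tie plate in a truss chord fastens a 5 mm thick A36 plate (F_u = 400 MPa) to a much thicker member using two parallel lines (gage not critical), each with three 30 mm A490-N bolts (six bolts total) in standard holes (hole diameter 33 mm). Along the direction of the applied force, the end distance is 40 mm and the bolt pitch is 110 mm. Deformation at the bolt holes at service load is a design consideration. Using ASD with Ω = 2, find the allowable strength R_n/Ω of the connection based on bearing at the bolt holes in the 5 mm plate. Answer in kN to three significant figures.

344 kN

Per bolt r_n = 1.2 l_c t F_u ≤ 2.4 d t F_u; upper limit = 2.4 × 30 × 5 × 400 / 1000 = 144 kN.
Edge bolt: l_c = 40 − 33/2 = 23.5 mm → 1.2 × 23.5 × 5 × 400 / 1000 = 56.4 → r_n = 56.4 kN.
Interior bolts: l_c = 110 − 33 = 77 mm → 1.2 × 77 × 5 × 400 / 1000 = 184.8 → r_n = 144 kN.
R_n = 2 × 56.4 + 4 × 144 = 688.8 kN.
Allowable strength R_n/Ω = 688.8 / 2 = 344 kN.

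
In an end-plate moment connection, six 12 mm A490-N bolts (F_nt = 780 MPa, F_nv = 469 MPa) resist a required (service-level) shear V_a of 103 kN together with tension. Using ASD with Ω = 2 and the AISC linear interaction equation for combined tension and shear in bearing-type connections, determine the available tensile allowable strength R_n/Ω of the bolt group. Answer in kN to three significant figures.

173 kN

A_b = π·12²/4 = 113.1 mm²; f_rv = 103 × 1000 / (6 × 113.1) = 151.8 MPa.
F'_nt = 1.3 F_nt − (Ω F_nt / F_nv) f_rv = 1.3·780 − (2·780/469)·151.8 = 509.1 MPa, capped at F_nt → F'_nt = 509.1 MPa.
R_n = F'_nt · A_b · n = 509.1 × 113.1 × 6 / 1000 = 345.5 kN.
Allowable strength R_n/Ω = 345.5 / 2 = 173 kN.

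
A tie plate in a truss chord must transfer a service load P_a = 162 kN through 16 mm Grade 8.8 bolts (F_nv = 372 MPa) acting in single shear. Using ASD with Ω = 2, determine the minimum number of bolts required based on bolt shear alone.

A_b = π·16²/4 = 201.1 mm².
Per-bolt allowable strength R_n/Ω = 372 × 201.1 × 1 / 1000 / 2 = 37.4 kN.
n ≥ 162 / 37.4 = 4.332 → use 5 bolts.

5 bolts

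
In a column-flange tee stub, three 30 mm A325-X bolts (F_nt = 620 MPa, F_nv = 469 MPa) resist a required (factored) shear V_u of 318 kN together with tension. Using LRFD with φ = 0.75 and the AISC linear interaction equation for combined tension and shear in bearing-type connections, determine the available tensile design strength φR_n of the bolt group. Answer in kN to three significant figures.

A_b = π·30²/4 = 706.9 mm²; f_rv = 318 × 1000 / (3 × 706.9) = 150 MPa.
F'_nt = 1.3 F_nt − (F_nt / φF_nv) f_rv = 1.3·620 − (620/(0.75·469))·150 = 541.7 MPa, capped at F_nt → F'_nt = 541.7 MPa.
R_n = F'_nt · A_b · n = 541.7 × 706.9 × 3 / 1000 = 1149 kN.
Design strength φR_n = 0.75 × 1149 = 862 kN.

862 kN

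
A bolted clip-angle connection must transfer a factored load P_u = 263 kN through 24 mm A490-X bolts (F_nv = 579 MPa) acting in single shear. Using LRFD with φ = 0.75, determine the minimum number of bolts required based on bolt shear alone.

2 bolts

A_b = π·24²/4 = 452.4 mm².
Per-bolt design strength φR_n = 0.75 × 579 × 452.4 × 1 / 1000 = 196.5 kN.
n ≥ 263 / 196.5 = 1.339 → use 2 bolts.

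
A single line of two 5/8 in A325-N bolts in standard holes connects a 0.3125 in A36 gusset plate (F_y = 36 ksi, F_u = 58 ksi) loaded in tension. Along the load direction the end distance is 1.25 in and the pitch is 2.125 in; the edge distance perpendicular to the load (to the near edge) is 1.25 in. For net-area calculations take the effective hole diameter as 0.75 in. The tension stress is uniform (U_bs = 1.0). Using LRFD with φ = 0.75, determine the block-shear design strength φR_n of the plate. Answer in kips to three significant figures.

29 kips

Shear plane L_v = 1.25 + 1·2.125 = 3.375 in; A_gv = 3.375 × 0.3125 = 1.055 in².
A_nv = (3.375 − 1.5·0.75) × 0.3125 = 0.7031 in².
A_nt = (1.25 − 0.5·0.75) × 0.3125 = 0.2734 in².
0.6 F_u A_nv = 24.47 kips; 0.6 F_y A_gv = 22.78 kips → shear yielding governs the shear term.
R_n = 22.78 + 1.0 × 58 × 0.2734 = 38.64 kips.
Design strength φR_n = 0.75 × 38.64 = 29 kips.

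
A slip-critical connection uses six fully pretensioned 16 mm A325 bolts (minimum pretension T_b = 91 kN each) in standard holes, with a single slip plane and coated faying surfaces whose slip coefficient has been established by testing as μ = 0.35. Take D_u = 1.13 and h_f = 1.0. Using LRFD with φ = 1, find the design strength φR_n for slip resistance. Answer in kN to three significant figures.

R_n = μ · D_u · h_f · T_b · n_s · n_b = 0.35 × 1.13 × 1.0 × 91 × 1 × 6 = 215.9 kN.
Design strength φR_n = 1 × 215.9 = 216 kN.

216 kN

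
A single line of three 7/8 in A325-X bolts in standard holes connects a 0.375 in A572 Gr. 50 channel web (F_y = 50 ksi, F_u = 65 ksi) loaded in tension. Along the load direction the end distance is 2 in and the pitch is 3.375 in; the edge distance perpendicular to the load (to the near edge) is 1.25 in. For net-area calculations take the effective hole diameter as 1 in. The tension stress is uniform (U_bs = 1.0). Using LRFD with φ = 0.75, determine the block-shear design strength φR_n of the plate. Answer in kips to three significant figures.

Shear plane L_v = 2 + 2·3.375 = 8.75 in; A_gv = 8.75 × 0.375 = 3.281 in².
A_nv = (8.75 − 2.5·1) × 0.375 = 2.344 in².
A_nt = (1.25 − 0.5·1) × 0.375 = 0.2812 in².
0.6 F_u A_nv = 91.41 kips; 0.6 F_y A_gv = 98.44 kips → shear rupture governs the shear term.
R_n = 91.41 + 1.0 × 65 × 0.2812 = 109.7 kips.
Design strength φR_n = 0.75 × 109.7 = 82.3 kips.

82.3 kips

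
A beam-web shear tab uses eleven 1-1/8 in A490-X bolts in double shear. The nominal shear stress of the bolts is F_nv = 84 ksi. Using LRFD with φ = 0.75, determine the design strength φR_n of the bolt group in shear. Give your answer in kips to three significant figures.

A_b = π × 1.125² / 4 = 0.994 in².
R_n = F_nv · A_b · n · n_s = 84 × 0.994 × 11 × 2 = 1837 kips.
Design strength φR_n = 0.75 × 1837 = 1380 kips.

1380 kips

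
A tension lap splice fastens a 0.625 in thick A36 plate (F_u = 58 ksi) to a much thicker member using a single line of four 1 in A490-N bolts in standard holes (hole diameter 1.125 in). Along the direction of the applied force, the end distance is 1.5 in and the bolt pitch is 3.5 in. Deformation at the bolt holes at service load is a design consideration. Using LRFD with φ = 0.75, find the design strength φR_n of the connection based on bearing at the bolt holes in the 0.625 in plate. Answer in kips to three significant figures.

226 kips

Per bolt r_n = 1.2 l_c t F_u ≤ 2.4 d t F_u; upper limit = 2.4 × 1 × 0.625 × 58 = 87 kips.
Edge bolt: l_c = 1.5 − 1.125/2 = 0.9375 in → 1.2 × 0.9375 × 0.625 × 58 = 40.78 → r_n = 40.78 kips.
Interior bolts: l_c = 3.5 − 1.125 = 2.375 in → 1.2 × 2.375 × 0.625 × 58 = 103.3 → r_n = 87 kips.
R_n = 1 × 40.78 + 3 × 87 = 301.8 kips.
Design strength φR_n = 0.75 × 301.8 = 226 kips.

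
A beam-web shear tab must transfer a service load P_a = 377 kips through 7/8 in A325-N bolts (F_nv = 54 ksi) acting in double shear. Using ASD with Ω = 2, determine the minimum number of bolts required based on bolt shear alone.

12 bolts

A_b = π·0.875²/4 = 0.6013 in².
Per-bolt allowable strength R_n/Ω = 54 × 0.6013 × 2 / 2 = 32.47 kips.
n ≥ 377 / 32.47 = 11.61 → use 12 bolts.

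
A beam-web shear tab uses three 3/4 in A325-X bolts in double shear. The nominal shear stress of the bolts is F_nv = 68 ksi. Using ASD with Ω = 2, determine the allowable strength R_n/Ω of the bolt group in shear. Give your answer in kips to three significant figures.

A_b = π × 0.75² / 4 = 0.4418 in².
R_n = F_nv · A_b · n · n_s = 68 × 0.4418 × 3 × 2 = 180.2 kips.
Allowable strength R_n/Ω = 180.2 / 2 = 90.1 kips.

90.1 kips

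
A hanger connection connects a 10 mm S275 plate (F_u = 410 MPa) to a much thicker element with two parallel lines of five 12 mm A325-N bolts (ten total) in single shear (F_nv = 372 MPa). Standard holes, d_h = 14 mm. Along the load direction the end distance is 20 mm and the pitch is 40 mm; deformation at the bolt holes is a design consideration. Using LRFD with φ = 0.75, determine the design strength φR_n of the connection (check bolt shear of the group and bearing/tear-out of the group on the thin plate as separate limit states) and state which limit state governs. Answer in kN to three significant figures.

Bolt shear: A_b = π·12²/4 = 113.1 mm²; R_n = 372 × 113.1 × 10 × 1 / 1000 = 420.7 kN → 0.75 × 420.7 = 316 kN.
Bearing (1.2 l_c t F_u ≤ 2.4 d t F_u): upper limit = 2.4·12·10·410 / 1000 = 118.1 kN.
  Edge l_c = 20 − 14/2 = 13 → r_n = 63.96 kN; interior l_c = 40 − 14 = 26 → r_n = 118.1 kN.
  R_n,bearing = 2·63.96 + 8·118.1 = 1073 kN → 0.75 × 1073 = 804 kN.
Bolt shear governs: 316 kN.

316 kN (bolt shear governs)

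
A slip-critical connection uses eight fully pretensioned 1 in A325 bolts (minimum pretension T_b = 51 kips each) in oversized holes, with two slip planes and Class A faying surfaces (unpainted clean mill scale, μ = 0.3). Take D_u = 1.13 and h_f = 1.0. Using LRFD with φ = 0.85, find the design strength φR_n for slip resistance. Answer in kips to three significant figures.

R_n = μ · D_u · h_f · T_b · n_s · n_b = 0.3 × 1.13 × 1.0 × 51 × 2 × 8 = 276.6 kips.
Design strength φR_n = 0.85 × 276.6 = 235 kips.

235 kips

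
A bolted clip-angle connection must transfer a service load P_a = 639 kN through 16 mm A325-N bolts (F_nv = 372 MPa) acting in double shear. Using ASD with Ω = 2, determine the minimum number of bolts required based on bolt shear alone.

9 bolts

A_b = π·16²/4 = 201.1 mm².
Per-bolt allowable strength R_n/Ω = 372 × 201.1 × 2 / 1000 / 2 = 74.8 kN.
n ≥ 639 / 74.8 = 8.543 → use 9 bolts.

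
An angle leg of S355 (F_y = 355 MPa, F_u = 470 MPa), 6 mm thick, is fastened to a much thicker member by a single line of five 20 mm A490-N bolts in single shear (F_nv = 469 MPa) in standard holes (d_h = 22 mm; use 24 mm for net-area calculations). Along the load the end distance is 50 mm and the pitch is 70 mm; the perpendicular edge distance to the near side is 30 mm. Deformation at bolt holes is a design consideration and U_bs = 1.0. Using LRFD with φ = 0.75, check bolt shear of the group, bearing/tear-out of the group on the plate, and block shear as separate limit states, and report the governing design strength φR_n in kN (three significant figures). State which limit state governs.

320 kN (block shear governs)

Bolt shear: A_b = π·20²/4 = 314.2 mm²; R_n = 469 × 314.2 × 5 × 1 / 1000 = 736.7 kN → 0.75 × 736.7 = 553 kN.
Bearing: edge l_c = 39, r_n = 132 kN; interior l_c = 48, r_n = 135.4 kN; R_n = 132 + 4·135.4 = 673.4 kN → 505 kN.
Block shear: A_gv = 1980, A_nv = 1332, A_nt = 108 mm²; R_n = min(0.6F_uA_nv, 0.6F_yA_gv) + U_bs·F_u·A_nt = 426.4 kN → 320 kN.
Block shear governs: 320 kN.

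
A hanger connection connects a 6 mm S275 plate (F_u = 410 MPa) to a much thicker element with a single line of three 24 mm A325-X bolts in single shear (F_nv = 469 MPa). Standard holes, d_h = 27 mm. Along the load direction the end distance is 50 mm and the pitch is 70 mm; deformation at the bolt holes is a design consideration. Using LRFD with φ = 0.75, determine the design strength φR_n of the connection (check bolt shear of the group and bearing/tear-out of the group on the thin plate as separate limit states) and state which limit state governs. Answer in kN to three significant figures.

Bolt shear: A_b = π·24²/4 = 452.4 mm²; R_n = 469 × 452.4 × 3 × 1 / 1000 = 636.5 kN → 0.75 × 636.5 = 477 kN.
Bearing (1.2 l_c t F_u ≤ 2.4 d t F_u): upper limit = 2.4·24·6·410 / 1000 = 141.7 kN.
  Edge l_c = 50 − 27/2 = 36.5 → r_n = 107.7 kN; interior l_c = 70 − 27 = 43 → r_n = 126.9 kN.
  R_n,bearing = 1·107.7 + 2·126.9 = 361.6 kN → 0.75 × 361.6 = 271 kN.
Bearing governs: 271 kN.

271 kN (bearing governs)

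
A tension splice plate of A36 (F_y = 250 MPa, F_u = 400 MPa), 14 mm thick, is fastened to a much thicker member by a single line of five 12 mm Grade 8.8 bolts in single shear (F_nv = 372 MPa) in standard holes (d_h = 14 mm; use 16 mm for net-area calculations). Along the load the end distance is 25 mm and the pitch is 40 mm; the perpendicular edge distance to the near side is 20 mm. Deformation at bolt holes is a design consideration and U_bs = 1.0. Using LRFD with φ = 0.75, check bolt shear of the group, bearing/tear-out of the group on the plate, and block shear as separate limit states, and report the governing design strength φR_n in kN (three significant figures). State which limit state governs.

158 kN (bolt shear governs)

Bolt shear: A_b = π·12²/4 = 113.1 mm²; R_n = 372 × 113.1 × 5 × 1 / 1000 = 210.4 kN → 0.75 × 210.4 = 158 kN.
Bearing: edge l_c = 18, r_n = 121 kN; interior l_c = 26, r_n = 161.3 kN; R_n = 121 + 4·161.3 = 766.1 kN → 575 kN.
Block shear: A_gv = 2590, A_nv = 1582, A_nt = 168 mm²; R_n = min(0.6F_uA_nv, 0.6F_yA_gv) + U_bs·F_u·A_nt = 446.9 kN → 335 kN.
Bolt shear governs: 158 kN.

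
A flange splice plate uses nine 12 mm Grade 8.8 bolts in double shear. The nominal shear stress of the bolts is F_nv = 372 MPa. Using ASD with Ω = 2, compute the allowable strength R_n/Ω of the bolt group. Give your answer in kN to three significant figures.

379 kN

A_b = π × 12² / 4 = 113.1 mm².
R_n = F_nv · A_b · n · n_s = 372 × 113.1 × 9 × 2 / 1000 = 757.3 kN.
Allowable strength R_n/Ω = 757.3 / 2 = 379 kN.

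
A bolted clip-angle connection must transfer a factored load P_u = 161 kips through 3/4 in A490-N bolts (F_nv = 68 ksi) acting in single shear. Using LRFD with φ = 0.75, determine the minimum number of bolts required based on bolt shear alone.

8 bolts

A_b = π·0.75²/4 = 0.4418 in².
Per-bolt design strength φR_n = 0.75 × 68 × 0.4418 × 1 = 22.53 kips.
n ≥ 161 / 22.53 = 7.146 → use 8 bolts.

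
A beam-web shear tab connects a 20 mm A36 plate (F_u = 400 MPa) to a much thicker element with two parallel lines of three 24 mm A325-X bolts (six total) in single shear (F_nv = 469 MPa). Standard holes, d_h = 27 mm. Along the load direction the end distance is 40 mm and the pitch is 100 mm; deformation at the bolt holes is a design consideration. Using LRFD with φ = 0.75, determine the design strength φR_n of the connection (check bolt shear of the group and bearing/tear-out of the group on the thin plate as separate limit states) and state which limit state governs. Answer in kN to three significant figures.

955 kN (bolt shear governs)

Bolt shear: A_b = π·24²/4 = 452.4 mm²; R_n = 469 × 452.4 × 6 × 1 / 1000 = 1273 kN → 0.75 × 1273 = 955 kN.
Bearing (1.2 l_c t F_u ≤ 2.4 d t F_u): upper limit = 2.4·24·20·400 / 1000 = 460.8 kN.
  Edge l_c = 40 − 27/2 = 26.5 → r_n = 254.4 kN; interior l_c = 100 − 27 = 73 → r_n = 460.8 kN.
  R_n,bearing = 2·254.4 + 4·460.8 = 2352 kN → 0.75 × 2352 = 1760 kN.
Bolt shear governs: 955 kN.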